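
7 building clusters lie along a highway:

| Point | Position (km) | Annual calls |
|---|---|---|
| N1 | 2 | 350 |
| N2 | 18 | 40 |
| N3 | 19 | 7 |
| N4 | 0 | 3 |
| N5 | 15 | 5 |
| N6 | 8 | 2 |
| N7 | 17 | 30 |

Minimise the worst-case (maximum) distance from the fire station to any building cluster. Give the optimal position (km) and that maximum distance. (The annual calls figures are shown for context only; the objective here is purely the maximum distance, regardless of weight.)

location 9.5, max distance 9.5

The 1-center on a line is the midpoint of the two extreme points: leftmost at 0, rightmost at 19.
Optimal location = (0 + 19)/2 = 9.5; maximum distance = (19 − 0)/2 = 9.5.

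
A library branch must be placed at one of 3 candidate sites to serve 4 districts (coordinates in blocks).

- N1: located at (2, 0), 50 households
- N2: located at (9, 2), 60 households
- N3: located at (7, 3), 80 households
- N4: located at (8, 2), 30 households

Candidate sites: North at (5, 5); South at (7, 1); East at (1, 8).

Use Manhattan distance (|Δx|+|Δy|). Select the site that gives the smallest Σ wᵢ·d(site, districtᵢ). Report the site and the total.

South, total 700 blocks

Total weighted distance at each candidate:
  North (5, 5): total = 1320
  South (7, 1): total = 700
  East (1, 8): total = 2560
Minimum is at South with total 700 blocks.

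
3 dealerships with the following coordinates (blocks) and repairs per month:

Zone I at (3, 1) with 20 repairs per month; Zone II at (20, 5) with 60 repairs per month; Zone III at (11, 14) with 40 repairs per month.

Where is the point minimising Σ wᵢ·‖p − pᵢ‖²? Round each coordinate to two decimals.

The minimiser of Σwᵢ‖p−pᵢ‖² is the weighted centroid p* = (Σwᵢpᵢ)/(Σwᵢ).
Σwᵢ = 120.
Σwᵢxᵢ = 20·3 + 60·20 + 40·11 = 1700.
Σwᵢyᵢ = 20·1 + 60·5 + 40·14 = 880.
x* = 1700/120 = 14.17, y* = 880/120 = 7.33.

(14.17, 7.33)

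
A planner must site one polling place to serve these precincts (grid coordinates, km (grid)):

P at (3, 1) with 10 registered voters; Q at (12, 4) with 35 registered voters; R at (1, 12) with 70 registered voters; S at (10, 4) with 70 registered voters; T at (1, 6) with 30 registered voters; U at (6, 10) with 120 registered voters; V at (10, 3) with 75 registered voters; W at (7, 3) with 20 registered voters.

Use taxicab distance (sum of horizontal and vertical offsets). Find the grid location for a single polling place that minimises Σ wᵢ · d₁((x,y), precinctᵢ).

Manhattan distance separates: Σwᵢ(|x−xᵢ|+|y−yᵢ|) = Σwᵢ|x−xᵢ| + Σwᵢ|y−yᵢ|, so x and y are optimised independently as 1-D weighted medians.
Total weight W = 430; half = 215.
x-coordinate, sorted with cumulative weight:
  x=1 (R, w=70) cum 70
  x=1 (T, w=30) cum 100
  x=3 (P, w=10) cum 110
  x=6 (U, w=120) cum 230  ← median
  x=7 (W, w=20) cum 250
  x=10 (S, w=70) cum 320
  x=10 (V, w=75) cum 395
  x=12 (Q, w=35) cum 430
⇒ x* = 6
y-coordinate, sorted with cumulative weight:
  y=1 (P, w=10) cum 10
  y=3 (V, w=75) cum 85
  y=3 (W, w=20) cum 105
  y=4 (Q, w=35) cum 140
  y=4 (S, w=70) cum 210
  y=6 (T, w=30) cum 240  ← median
  y=10 (U, w=120) cum 360
  y=12 (R, w=70) cum 430
⇒ y* = 6

(6, 6)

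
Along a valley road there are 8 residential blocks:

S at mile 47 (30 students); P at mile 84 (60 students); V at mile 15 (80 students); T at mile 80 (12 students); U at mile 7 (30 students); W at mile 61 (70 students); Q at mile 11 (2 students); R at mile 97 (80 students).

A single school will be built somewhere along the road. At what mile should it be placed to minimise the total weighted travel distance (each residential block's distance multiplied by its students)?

For a sum of weighted absolute distances on a line, the optimum is the weighted median (not the mean). Total weight W = 364; half-weight = 182.
Sort by position and accumulate weight:
  mile 7 (U, w=30) → cum 30
  mile 11 (Q, w=2) → cum 32
  mile 15 (V, w=80) → cum 112
  mile 47 (S, w=30) → cum 142
  mile 61 (W, w=70) → cum 212  ≥ 182 → median here
  mile 80 (T, w=12) → cum 224
  mile 84 (P, w=60) → cum 284
  mile 97 (R, w=80) → cum 364
Optimal location: mile 61.

x = 61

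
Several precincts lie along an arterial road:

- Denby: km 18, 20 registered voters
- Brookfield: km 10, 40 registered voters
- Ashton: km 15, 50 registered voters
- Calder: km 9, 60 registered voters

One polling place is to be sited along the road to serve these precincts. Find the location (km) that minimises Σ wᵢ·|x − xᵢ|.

For a sum of weighted absolute distances on a line, the optimum is the weighted median (not the mean). Total weight W = 170; half-weight = 85.
Sort by position and accumulate weight:
  km 9 (Calder, w=60) → cum 60
  km 10 (Brookfield, w=40) → cum 100  ≥ 85 → median here
  km 15 (Ashton, w=50) → cum 150
  km 18 (Denby, w=20) → cum 170
Optimal location: km 10.

x = 10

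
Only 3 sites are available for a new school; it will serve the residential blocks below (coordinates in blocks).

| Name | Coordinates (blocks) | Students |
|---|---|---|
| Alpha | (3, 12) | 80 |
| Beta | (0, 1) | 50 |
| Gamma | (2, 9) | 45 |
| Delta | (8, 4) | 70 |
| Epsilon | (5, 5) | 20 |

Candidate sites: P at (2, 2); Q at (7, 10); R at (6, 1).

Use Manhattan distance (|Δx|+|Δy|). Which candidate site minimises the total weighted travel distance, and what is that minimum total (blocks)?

P, total 2025 blocks

Total weighted distance at each candidate:
  P (2, 2): total = 2025
  Q (7, 10): total = 2180
  R (6, 1): total = 2410
Minimum is at P with total 2025 blocks.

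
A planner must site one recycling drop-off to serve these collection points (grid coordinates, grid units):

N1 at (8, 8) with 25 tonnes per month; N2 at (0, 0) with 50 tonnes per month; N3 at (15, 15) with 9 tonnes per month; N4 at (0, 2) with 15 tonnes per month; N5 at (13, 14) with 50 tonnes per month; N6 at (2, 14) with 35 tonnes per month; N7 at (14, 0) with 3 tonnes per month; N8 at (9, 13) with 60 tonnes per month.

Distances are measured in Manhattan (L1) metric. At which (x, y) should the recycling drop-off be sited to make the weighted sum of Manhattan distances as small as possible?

(8, 13)

Manhattan distance separates: Σwᵢ(|x−xᵢ|+|y−yᵢ|) = Σwᵢ|x−xᵢ| + Σwᵢ|y−yᵢ|, so x and y are optimised independently as 1-D weighted medians.
Total weight W = 247; half = 123.5.
x-coordinate, sorted with cumulative weight:
  x=0 (N2, w=50) cum 50
  x=0 (N4, w=15) cum 65
  x=2 (N6, w=35) cum 100
  x=8 (N1, w=25) cum 125  ← median
  x=9 (N8, w=60) cum 185
  x=13 (N5, w=50) cum 235
  x=14 (N7, w=3) cum 238
  x=15 (N3, w=9) cum 247
⇒ x* = 8
y-coordinate, sorted with cumulative weight:
  y=0 (N2, w=50) cum 50
  y=0 (N7, w=3) cum 53
  y=2 (N4, w=15) cum 68
  y=8 (N1, w=25) cum 93
  y=13 (N8, w=60) cum 153  ← median
  y=14 (N5, w=50) cum 203
  y=14 (N6, w=35) cum 238
  y=15 (N3, w=9) cum 247
⇒ y* = 13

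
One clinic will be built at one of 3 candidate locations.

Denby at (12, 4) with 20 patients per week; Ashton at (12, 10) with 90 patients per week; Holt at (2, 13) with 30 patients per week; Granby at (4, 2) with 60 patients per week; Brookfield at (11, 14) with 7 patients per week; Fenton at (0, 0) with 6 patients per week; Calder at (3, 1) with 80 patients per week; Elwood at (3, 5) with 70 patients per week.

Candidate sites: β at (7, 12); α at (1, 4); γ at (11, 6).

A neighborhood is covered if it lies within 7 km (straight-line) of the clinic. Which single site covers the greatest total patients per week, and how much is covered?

Coverage radius r = 7 km; a point is covered iff (Δx)²+(Δy)² ≤ 7² = 49.
  β (7, 12): covers {Ashton, Holt, Brookfield} → 127
  α (1, 4): covers {Granby, Fenton, Calder, Elwood} → 216
  γ (11, 6): covers {Denby, Ashton} → 110
Maximum coverage at α: 216 patients per week.

α, covering 216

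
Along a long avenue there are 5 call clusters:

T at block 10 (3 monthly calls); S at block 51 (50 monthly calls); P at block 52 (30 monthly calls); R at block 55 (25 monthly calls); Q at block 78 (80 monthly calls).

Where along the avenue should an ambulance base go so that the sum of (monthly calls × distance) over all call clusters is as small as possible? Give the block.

For a sum of weighted absolute distances on a line, the optimum is the weighted median (not the mean). Total weight W = 188; half-weight = 94.
Sort by position and accumulate weight:
  block 10 (T, w=3) → cum 3
  block 51 (S, w=50) → cum 53
  block 52 (P, w=30) → cum 83
  block 55 (R, w=25) → cum 108  ≥ 94 → median here
  block 78 (Q, w=80) → cum 188
Optimal location: block 55.

x = 55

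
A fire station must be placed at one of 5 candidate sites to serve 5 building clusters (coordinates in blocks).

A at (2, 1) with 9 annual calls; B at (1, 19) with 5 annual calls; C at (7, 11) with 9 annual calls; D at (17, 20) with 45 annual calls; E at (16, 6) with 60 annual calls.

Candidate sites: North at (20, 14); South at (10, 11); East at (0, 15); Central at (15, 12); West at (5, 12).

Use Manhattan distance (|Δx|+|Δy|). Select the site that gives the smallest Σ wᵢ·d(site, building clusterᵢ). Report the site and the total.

Total weighted distance at each candidate:
  North (20, 14): total = 1668
  South (10, 11): total = 1654
  East (0, 15): total = 2758
  Central (15, 12): total = 1272
  West (5, 12): total = 2128
Minimum is at Central with total 1272 blocks.

Central, total 1272 blocks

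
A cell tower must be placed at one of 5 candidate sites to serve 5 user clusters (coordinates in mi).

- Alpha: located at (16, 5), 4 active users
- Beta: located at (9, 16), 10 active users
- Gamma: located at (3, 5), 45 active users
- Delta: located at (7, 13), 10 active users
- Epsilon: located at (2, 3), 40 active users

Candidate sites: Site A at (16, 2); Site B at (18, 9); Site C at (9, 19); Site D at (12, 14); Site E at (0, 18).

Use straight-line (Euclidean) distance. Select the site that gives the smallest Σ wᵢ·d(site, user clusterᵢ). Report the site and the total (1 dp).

Site D, total 1293.8 mi

Total weighted distance at each candidate:
  Site A (16, 2): total = 1472.5
  Site B (18, 9): total = 1631.1
  Site C (9, 19): total = 1539.8
  Site D (12, 14): total = 1293.8
  Site E (0, 18): total = 1466.4
Minimum is at Site D with total 1293.8 mi.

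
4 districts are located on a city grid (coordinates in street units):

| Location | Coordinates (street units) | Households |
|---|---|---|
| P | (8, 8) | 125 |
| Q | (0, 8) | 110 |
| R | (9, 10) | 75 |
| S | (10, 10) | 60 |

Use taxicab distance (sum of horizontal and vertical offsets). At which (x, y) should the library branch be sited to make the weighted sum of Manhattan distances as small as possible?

(8, 8)

Manhattan distance separates: Σwᵢ(|x−xᵢ|+|y−yᵢ|) = Σwᵢ|x−xᵢ| + Σwᵢ|y−yᵢ|, so x and y are optimised independently as 1-D weighted medians.
Total weight W = 370; half = 185.
x-coordinate, sorted with cumulative weight:
  x=0 (Q, w=110) cum 110
  x=8 (P, w=125) cum 235  ← median
  x=9 (R, w=75) cum 310
  x=10 (S, w=60) cum 370
⇒ x* = 8
y-coordinate, sorted with cumulative weight:
  y=8 (P, w=125) cum 125
  y=8 (Q, w=110) cum 235  ← median
  y=10 (R, w=75) cum 310
  y=10 (S, w=60) cum 370
⇒ y* = 8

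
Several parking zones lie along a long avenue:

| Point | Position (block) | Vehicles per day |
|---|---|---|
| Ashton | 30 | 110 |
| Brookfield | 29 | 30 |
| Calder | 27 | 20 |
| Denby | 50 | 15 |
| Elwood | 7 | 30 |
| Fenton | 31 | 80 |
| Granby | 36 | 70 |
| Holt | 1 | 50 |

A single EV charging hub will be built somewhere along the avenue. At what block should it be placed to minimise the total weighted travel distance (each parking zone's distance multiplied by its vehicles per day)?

For a sum of weighted absolute distances on a line, the optimum is the weighted median (not the mean). Total weight W = 405; half-weight = 202.5.
Sort by position and accumulate weight:
  block 1 (Holt, w=50) → cum 50
  block 7 (Elwood, w=30) → cum 80
  block 27 (Calder, w=20) → cum 100
  block 29 (Brookfield, w=30) → cum 130
  block 30 (Ashton, w=110) → cum 240  ≥ 202.5 → median here
  block 31 (Fenton, w=80) → cum 320
  block 36 (Granby, w=70) → cum 390
  block 50 (Denby, w=15) → cum 405
Optimal location: block 30.

x = 30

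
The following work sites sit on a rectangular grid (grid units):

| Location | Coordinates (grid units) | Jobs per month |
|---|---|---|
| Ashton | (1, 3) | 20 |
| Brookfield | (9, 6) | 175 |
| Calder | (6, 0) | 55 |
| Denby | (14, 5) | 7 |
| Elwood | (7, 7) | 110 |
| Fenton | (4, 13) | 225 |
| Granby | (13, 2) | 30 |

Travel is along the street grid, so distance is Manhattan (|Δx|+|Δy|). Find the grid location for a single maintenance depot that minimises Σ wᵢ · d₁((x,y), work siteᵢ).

Manhattan distance separates: Σwᵢ(|x−xᵢ|+|y−yᵢ|) = Σwᵢ|x−xᵢ| + Σwᵢ|y−yᵢ|, so x and y are optimised independently as 1-D weighted medians.
Total weight W = 622; half = 311.
x-coordinate, sorted with cumulative weight:
  x=1 (Ashton, w=20) cum 20
  x=4 (Fenton, w=225) cum 245
  x=6 (Calder, w=55) cum 300
  x=7 (Elwood, w=110) cum 410  ← median
  x=9 (Brookfield, w=175) cum 585
  x=13 (Granby, w=30) cum 615
  x=14 (Denby, w=7) cum 622
⇒ x* = 7
y-coordinate, sorted with cumulative weight:
  y=0 (Calder, w=55) cum 55
  y=2 (Granby, w=30) cum 85
  y=3 (Ashton, w=20) cum 105
  y=5 (Denby, w=7) cum 112
  y=6 (Brookfield, w=175) cum 287
  y=7 (Elwood, w=110) cum 397  ← median
  y=13 (Fenton, w=225) cum 622
⇒ y* = 7

(7, 7)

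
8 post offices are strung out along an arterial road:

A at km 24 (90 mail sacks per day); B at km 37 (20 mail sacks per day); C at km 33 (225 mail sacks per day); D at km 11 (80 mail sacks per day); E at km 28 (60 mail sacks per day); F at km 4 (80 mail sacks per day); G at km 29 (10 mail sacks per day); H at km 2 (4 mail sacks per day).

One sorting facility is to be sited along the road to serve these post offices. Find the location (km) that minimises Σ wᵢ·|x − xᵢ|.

For a sum of weighted absolute distances on a line, the optimum is the weighted median (not the mean). Total weight W = 569; half-weight = 284.5.
Sort by position and accumulate weight:
  km 2 (H, w=4) → cum 4
  km 4 (F, w=80) → cum 84
  km 11 (D, w=80) → cum 164
  km 24 (A, w=90) → cum 254
  km 28 (E, w=60) → cum 314  ≥ 284.5 → median here
  km 29 (G, w=10) → cum 324
  km 33 (C, w=225) → cum 549
  km 37 (B, w=20) → cum 569
Optimal location: km 28.

x = 28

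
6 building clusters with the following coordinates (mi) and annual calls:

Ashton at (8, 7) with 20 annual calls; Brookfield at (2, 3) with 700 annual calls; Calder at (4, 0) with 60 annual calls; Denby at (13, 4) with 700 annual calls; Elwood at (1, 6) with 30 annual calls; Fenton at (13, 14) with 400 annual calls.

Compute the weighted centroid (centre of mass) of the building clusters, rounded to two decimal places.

(8.45, 5.66)

The minimiser of Σwᵢ‖p−pᵢ‖² is the weighted centroid p* = (Σwᵢpᵢ)/(Σwᵢ).
Σwᵢ = 1910.
Σwᵢxᵢ = 20·8 + 700·2 + 60·4 + 700·13 + 30·1 + 400·13 = 16130.
Σwᵢyᵢ = 20·7 + 700·3 + 60·0 + 700·4 + 30·6 + 400·14 = 10820.
x* = 16130/1910 = 8.45, y* = 10820/1910 = 5.66.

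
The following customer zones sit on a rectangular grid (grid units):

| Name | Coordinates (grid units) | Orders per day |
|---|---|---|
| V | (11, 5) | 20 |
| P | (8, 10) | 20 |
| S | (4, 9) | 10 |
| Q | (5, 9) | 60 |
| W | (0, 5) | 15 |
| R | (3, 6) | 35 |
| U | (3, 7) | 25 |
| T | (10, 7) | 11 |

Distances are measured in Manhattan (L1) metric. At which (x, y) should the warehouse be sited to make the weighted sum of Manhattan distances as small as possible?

Manhattan distance separates: Σwᵢ(|x−xᵢ|+|y−yᵢ|) = Σwᵢ|x−xᵢ| + Σwᵢ|y−yᵢ|, so x and y are optimised independently as 1-D weighted medians.
Total weight W = 196; half = 98.
x-coordinate, sorted with cumulative weight:
  x=0 (W, w=15) cum 15
  x=3 (R, w=35) cum 50
  x=3 (U, w=25) cum 75
  x=4 (S, w=10) cum 85
  x=5 (Q, w=60) cum 145  ← median
  x=8 (P, w=20) cum 165
  x=10 (T, w=11) cum 176
  x=11 (V, w=20) cum 196
⇒ x* = 5
y-coordinate, sorted with cumulative weight:
  y=5 (V, w=20) cum 20
  y=5 (W, w=15) cum 35
  y=6 (R, w=35) cum 70
  y=7 (U, w=25) cum 95
  y=7 (T, w=11) cum 106  ← median
  y=9 (S, w=10) cum 116
  y=9 (Q, w=60) cum 176
  y=10 (P, w=20) cum 196
⇒ y* = 7

(5, 7)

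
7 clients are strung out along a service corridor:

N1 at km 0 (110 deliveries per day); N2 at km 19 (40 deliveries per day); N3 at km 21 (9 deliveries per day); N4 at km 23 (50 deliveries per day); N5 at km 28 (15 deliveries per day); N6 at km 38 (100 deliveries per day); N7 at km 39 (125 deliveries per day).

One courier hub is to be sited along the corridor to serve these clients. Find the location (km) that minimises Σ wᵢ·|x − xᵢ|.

x = 38

For a sum of weighted absolute distances on a line, the optimum is the weighted median (not the mean). Total weight W = 449; half-weight = 224.5.
Sort by position and accumulate weight:
  km 0 (N1, w=110) → cum 110
  km 19 (N2, w=40) → cum 150
  km 21 (N3, w=9) → cum 159
  km 23 (N4, w=50) → cum 209
  km 28 (N5, w=15) → cum 224
  km 38 (N6, w=100) → cum 324  ≥ 224.5 → median here
  km 39 (N7, w=125) → cum 449
Optimal location: km 38.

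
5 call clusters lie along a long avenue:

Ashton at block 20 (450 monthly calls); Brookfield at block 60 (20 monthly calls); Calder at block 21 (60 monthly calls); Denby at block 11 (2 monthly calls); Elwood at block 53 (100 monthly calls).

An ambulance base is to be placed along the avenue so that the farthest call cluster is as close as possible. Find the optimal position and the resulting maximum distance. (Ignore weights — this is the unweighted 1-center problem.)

location 35.5, max distance 24.5

The 1-center on a line is the midpoint of the two extreme points: leftmost at 11, rightmost at 60.
Optimal location = (11 + 60)/2 = 35.5; maximum distance = (60 − 11)/2 = 24.5.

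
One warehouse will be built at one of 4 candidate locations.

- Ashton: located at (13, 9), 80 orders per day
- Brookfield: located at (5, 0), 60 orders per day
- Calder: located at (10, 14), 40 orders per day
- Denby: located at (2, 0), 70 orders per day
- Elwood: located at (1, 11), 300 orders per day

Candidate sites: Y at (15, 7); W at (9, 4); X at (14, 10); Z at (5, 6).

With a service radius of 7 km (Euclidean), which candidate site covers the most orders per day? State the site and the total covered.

Coverage radius r = 7 km; a point is covered iff (Δx)²+(Δy)² ≤ 7² = 49.
  Y (15, 7): covers {Ashton} → 80
  W (9, 4): covers {Ashton, Brookfield} → 140
  X (14, 10): covers {Ashton, Calder} → 120
  Z (5, 6): covers {Brookfield, Denby, Elwood} → 430
Maximum coverage at Z: 430 orders per day.

Z, covering 430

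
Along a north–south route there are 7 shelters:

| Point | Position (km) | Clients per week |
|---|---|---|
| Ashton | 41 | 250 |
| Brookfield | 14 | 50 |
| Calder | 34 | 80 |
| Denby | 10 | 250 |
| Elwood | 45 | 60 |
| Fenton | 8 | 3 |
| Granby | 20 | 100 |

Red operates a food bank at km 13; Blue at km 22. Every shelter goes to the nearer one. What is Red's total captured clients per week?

The indifferent point is the midpoint (13+22)/2 = 17.5; shelters left of it (closer to Red at 13) go to Red, those right go to Blue.
  Fenton at 8 (w=3) → Red
  Denby at 10 (w=250) → Red
  Brookfield at 14 (w=50) → Red
  Granby at 20 (w=100) → Blue
  Calder at 34 (w=80) → Blue
  Ashton at 41 (w=250) → Blue
  Elwood at 45 (w=60) → Blue
Red captures 303; Blue captures 490.

303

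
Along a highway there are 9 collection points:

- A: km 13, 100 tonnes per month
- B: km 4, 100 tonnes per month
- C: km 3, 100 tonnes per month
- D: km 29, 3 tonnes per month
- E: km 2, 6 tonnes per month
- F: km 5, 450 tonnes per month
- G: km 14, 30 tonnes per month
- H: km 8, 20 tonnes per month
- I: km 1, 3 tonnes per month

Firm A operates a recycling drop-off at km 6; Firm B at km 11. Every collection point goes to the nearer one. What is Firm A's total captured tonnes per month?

679

The indifferent point is the midpoint (6+11)/2 = 8.5; collection points left of it (closer to Firm A at 6) go to Firm A, those right go to Firm B.
  I at 1 (w=3) → Firm A
  E at 2 (w=6) → Firm A
  C at 3 (w=100) → Firm A
  B at 4 (w=100) → Firm A
  F at 5 (w=450) → Firm A
  H at 8 (w=20) → Firm A
  A at 13 (w=100) → Firm B
  G at 14 (w=30) → Firm B
  D at 29 (w=3) → Firm B
Firm A captures 679; Firm B captures 133.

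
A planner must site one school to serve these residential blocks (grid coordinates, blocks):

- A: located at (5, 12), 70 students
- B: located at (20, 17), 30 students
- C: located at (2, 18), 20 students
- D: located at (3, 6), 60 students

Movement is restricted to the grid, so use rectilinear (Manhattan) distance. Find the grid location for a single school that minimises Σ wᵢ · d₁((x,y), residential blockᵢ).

Manhattan distance separates: Σwᵢ(|x−xᵢ|+|y−yᵢ|) = Σwᵢ|x−xᵢ| + Σwᵢ|y−yᵢ|, so x and y are optimised independently as 1-D weighted medians.
Total weight W = 180; half = 90.
x-coordinate, sorted with cumulative weight:
  x=2 (C, w=20) cum 20
  x=3 (D, w=60) cum 80
  x=5 (A, w=70) cum 150  ← median
  x=20 (B, w=30) cum 180
⇒ x* = 5
y-coordinate, sorted with cumulative weight:
  y=6 (D, w=60) cum 60
  y=12 (A, w=70) cum 130  ← median
  y=17 (B, w=30) cum 160
  y=18 (C, w=20) cum 180
⇒ y* = 12

(5, 12)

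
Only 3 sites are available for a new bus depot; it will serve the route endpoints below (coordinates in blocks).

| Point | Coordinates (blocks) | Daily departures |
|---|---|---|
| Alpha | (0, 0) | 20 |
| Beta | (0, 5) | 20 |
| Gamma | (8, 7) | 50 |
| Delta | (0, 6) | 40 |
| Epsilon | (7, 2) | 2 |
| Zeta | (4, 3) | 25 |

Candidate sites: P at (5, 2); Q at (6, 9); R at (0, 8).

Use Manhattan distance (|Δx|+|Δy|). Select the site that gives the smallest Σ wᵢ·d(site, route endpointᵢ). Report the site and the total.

Total weighted distance at each candidate:
  P (5, 2): total = 1114
  Q (6, 9): total = 1276
  R (0, 8): total = 1001
Minimum is at R with total 1001 blocks.

R, total 1001 blocks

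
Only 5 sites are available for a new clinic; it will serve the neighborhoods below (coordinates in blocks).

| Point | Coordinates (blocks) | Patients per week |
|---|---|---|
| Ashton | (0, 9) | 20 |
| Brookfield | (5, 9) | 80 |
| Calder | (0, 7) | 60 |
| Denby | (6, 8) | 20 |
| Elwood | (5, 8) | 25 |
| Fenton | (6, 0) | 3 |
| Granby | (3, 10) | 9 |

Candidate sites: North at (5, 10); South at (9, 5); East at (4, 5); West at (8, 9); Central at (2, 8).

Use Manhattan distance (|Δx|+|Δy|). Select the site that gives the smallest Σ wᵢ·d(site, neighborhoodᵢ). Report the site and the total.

Central, total 778 blocks

Total weighted distance at each candidate:
  North (5, 10): total = 841
  South (9, 5): total = 1978
  East (4, 5): total = 1195
  West (8, 9): total = 1247
  Central (2, 8): total = 778
Minimum is at Central with total 778 blocks.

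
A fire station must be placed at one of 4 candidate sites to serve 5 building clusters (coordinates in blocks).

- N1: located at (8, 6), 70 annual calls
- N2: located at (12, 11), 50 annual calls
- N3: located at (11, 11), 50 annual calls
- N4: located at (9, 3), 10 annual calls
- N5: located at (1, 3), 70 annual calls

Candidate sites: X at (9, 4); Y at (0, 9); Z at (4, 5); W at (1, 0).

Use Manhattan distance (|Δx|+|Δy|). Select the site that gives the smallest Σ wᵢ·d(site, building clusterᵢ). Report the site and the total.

X, total 1800 blocks

Total weighted distance at each candidate:
  X (9, 4): total = 1800
  Y (0, 9): total = 2760
  Z (4, 5): total = 2120
  W (1, 0): total = 3380
Minimum is at X with total 1800 blocks.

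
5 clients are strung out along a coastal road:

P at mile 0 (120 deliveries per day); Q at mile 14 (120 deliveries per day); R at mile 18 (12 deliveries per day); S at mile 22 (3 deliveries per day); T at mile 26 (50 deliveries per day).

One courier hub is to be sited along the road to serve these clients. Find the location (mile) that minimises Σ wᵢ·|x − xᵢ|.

x = 14

For a sum of weighted absolute distances on a line, the optimum is the weighted median (not the mean). Total weight W = 305; half-weight = 152.5.
Sort by position and accumulate weight:
  mile 0 (P, w=120) → cum 120
  mile 14 (Q, w=120) → cum 240  ≥ 152.5 → median here
  mile 18 (R, w=12) → cum 252
  mile 22 (S, w=3) → cum 255
  mile 26 (T, w=50) → cum 305
Optimal location: mile 14.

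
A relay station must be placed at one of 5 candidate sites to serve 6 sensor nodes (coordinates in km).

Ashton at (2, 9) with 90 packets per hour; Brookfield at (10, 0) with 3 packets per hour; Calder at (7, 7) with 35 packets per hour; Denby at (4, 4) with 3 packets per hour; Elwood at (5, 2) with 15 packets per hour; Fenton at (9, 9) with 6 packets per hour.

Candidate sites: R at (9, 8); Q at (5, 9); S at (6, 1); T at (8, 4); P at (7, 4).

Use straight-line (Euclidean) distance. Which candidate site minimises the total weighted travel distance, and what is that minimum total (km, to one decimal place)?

Q, total 544.2 km

Total weighted distance at each candidate:
  R (9, 8): total = 872.2
  Q (5, 9): total = 544.2
  S (6, 1): total = 1113.5
  T (8, 4): total = 923.7
  P (7, 4): total = 840.1
Minimum is at Q with total 544.2 km.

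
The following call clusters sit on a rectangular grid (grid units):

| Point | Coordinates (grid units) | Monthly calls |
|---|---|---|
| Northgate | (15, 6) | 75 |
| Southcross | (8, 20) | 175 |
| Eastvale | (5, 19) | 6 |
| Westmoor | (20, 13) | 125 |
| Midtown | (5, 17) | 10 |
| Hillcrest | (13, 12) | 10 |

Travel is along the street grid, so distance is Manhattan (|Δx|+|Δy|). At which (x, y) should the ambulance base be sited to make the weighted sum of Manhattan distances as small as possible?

Manhattan distance separates: Σwᵢ(|x−xᵢ|+|y−yᵢ|) = Σwᵢ|x−xᵢ| + Σwᵢ|y−yᵢ|, so x and y are optimised independently as 1-D weighted medians.
Total weight W = 401; half = 200.5.
x-coordinate, sorted with cumulative weight:
  x=5 (Eastvale, w=6) cum 6
  x=5 (Midtown, w=10) cum 16
  x=8 (Southcross, w=175) cum 191
  x=13 (Hillcrest, w=10) cum 201  ← median
  x=15 (Northgate, w=75) cum 276
  x=20 (Westmoor, w=125) cum 401
⇒ x* = 13
y-coordinate, sorted with cumulative weight:
  y=6 (Northgate, w=75) cum 75
  y=12 (Hillcrest, w=10) cum 85
  y=13 (Westmoor, w=125) cum 210  ← median
  y=17 (Midtown, w=10) cum 220
  y=19 (Eastvale, w=6) cum 226
  y=20 (Southcross, w=175) cum 401
⇒ y* = 13

(13, 13)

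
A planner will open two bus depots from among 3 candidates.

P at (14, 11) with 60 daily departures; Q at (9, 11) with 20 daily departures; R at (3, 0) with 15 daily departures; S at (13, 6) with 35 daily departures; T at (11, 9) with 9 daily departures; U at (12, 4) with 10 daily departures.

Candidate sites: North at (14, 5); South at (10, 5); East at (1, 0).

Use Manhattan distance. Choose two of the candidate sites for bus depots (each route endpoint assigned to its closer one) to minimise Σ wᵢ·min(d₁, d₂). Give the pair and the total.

Evaluate every pair (each demand assigned to the nearer of the two):
  {North, East}: total = 773
  {North, South}: total = 825
  {South, East}: total = 985
Best pair: {North, East} with total 773.

{North, East}, total 773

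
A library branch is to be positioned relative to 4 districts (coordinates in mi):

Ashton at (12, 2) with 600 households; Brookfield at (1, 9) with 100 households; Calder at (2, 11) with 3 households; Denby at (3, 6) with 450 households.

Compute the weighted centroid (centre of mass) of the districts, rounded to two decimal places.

The minimiser of Σwᵢ‖p−pᵢ‖² is the weighted centroid p* = (Σwᵢpᵢ)/(Σwᵢ).
Σwᵢ = 1153.
Σwᵢxᵢ = 600·12 + 100·1 + 3·2 + 450·3 = 8656.
Σwᵢyᵢ = 600·2 + 100·9 + 3·11 + 450·6 = 4833.
x* = 8656/1153 = 7.51, y* = 4833/1153 = 4.19.

(7.51, 4.19)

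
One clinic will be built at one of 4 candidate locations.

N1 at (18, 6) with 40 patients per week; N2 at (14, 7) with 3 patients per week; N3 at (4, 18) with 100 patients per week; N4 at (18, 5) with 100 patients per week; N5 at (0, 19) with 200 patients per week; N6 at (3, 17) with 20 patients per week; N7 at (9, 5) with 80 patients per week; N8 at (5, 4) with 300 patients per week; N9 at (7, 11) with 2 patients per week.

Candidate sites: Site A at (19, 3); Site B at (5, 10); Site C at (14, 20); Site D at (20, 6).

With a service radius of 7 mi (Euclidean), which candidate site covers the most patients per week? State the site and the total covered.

Site B, covering 382

Coverage radius r = 7 mi; a point is covered iff (Δx)²+(Δy)² ≤ 7² = 49.
  Site A (19, 3): covers {N1, N2, N4} → 143
  Site B (5, 10): covers {N7, N8, N9} → 382
  Site C (14, 20): covers {none} → 0
  Site D (20, 6): covers {N1, N2, N4} → 143
Maximum coverage at Site B: 382 patients per week.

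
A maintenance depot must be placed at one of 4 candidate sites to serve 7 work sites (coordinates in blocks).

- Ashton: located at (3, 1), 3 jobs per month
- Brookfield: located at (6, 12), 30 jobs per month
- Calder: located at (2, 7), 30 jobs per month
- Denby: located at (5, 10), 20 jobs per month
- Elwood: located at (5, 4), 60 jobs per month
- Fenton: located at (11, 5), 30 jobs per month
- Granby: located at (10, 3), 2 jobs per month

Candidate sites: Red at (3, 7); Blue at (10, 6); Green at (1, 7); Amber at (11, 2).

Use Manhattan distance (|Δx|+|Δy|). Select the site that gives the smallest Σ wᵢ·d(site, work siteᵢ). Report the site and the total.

Red, total 1010 blocks

Total weighted distance at each candidate:
  Red (3, 7): total = 1010
  Blue (10, 6): total = 1272
  Green (1, 7): total = 1300
  Amber (11, 2): total = 1751
Minimum is at Red with total 1010 blocks.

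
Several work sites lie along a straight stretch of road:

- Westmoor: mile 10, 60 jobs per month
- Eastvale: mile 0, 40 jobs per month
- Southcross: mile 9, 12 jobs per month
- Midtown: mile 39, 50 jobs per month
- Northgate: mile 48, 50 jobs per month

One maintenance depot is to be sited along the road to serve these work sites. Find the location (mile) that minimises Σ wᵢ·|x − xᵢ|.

x = 10

For a sum of weighted absolute distances on a line, the optimum is the weighted median (not the mean). Total weight W = 212; half-weight = 106.
Sort by position and accumulate weight:
  mile 0 (Eastvale, w=40) → cum 40
  mile 9 (Southcross, w=12) → cum 52
  mile 10 (Westmoor, w=60) → cum 112  ≥ 106 → median here
  mile 39 (Midtown, w=50) → cum 162
  mile 48 (Northgate, w=50) → cum 212
Optimal location: mile 10.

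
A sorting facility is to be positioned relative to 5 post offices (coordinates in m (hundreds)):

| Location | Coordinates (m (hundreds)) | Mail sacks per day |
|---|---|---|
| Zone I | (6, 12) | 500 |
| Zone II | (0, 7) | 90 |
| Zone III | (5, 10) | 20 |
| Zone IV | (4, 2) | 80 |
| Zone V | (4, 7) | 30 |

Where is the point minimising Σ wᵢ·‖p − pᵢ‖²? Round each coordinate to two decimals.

(4.92, 10.00)

The minimiser of Σwᵢ‖p−pᵢ‖² is the weighted centroid p* = (Σwᵢpᵢ)/(Σwᵢ).
Σwᵢ = 720.
Σwᵢxᵢ = 500·6 + 90·0 + 20·5 + 80·4 + 30·4 = 3540.
Σwᵢyᵢ = 500·12 + 90·7 + 20·10 + 80·2 + 30·7 = 7200.
x* = 3540/720 = 4.92, y* = 7200/720 = 10.00.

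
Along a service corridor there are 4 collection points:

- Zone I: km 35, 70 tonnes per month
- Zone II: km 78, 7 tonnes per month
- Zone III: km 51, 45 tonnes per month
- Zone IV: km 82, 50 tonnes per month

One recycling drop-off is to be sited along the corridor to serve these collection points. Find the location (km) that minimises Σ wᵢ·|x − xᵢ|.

x = 51

For a sum of weighted absolute distances on a line, the optimum is the weighted median (not the mean). Total weight W = 172; half-weight = 86.
Sort by position and accumulate weight:
  km 35 (Zone I, w=70) → cum 70
  km 51 (Zone III, w=45) → cum 115  ≥ 86 → median here
  km 78 (Zone II, w=7) → cum 122
  km 82 (Zone IV, w=50) → cum 172
Optimal location: km 51.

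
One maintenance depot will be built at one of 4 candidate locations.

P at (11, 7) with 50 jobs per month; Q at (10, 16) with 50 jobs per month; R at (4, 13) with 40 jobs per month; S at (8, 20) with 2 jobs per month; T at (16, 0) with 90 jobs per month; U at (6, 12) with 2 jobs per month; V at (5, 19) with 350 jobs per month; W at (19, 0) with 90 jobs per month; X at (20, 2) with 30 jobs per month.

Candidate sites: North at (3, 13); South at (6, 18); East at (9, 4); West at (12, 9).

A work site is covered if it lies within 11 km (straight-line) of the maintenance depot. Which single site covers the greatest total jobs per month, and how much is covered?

Coverage radius r = 11 km; a point is covered iff (Δx)²+(Δy)² ≤ 11² = 121.
  North (3, 13): covers {P, Q, R, S, U, V} → 494
  South (6, 18): covers {Q, R, S, U, V} → 444
  East (9, 4): covers {P, R, T, U, W} → 272
  West (12, 9): covers {P, Q, R, T, U, X} → 262
Maximum coverage at North: 494 jobs per month.

North, covering 494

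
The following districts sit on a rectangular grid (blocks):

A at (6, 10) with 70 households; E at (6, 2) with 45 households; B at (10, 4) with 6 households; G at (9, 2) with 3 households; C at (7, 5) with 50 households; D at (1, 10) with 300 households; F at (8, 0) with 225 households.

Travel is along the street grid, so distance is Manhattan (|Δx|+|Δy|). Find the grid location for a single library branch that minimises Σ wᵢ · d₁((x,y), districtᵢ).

(6, 10)

Manhattan distance separates: Σwᵢ(|x−xᵢ|+|y−yᵢ|) = Σwᵢ|x−xᵢ| + Σwᵢ|y−yᵢ|, so x and y are optimised independently as 1-D weighted medians.
Total weight W = 699; half = 349.5.
x-coordinate, sorted with cumulative weight:
  x=1 (D, w=300) cum 300
  x=6 (A, w=70) cum 370  ← median
  x=6 (E, w=45) cum 415
  x=7 (C, w=50) cum 465
  x=8 (F, w=225) cum 690
  x=9 (G, w=3) cum 693
  x=10 (B, w=6) cum 699
⇒ x* = 6
y-coordinate, sorted with cumulative weight:
  y=0 (F, w=225) cum 225
  y=2 (E, w=45) cum 270
  y=2 (G, w=3) cum 273
  y=4 (B, w=6) cum 279
  y=5 (C, w=50) cum 329
  y=10 (A, w=70) cum 399  ← median
  y=10 (D, w=300) cum 699
⇒ y* = 10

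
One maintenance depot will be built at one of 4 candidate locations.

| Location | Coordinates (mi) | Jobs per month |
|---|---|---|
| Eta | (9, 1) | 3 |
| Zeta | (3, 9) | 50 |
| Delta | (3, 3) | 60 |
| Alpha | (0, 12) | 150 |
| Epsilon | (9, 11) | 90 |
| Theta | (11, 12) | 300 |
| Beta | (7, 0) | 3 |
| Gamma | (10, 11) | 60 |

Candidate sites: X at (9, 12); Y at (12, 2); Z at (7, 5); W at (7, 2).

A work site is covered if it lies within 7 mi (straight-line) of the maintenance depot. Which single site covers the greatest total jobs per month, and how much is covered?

Coverage radius r = 7 mi; a point is covered iff (Δx)²+(Δy)² ≤ 7² = 49.
  X (9, 12): covers {Zeta, Epsilon, Theta, Gamma} → 500
  Y (12, 2): covers {Eta, Beta} → 6
  Z (7, 5): covers {Eta, Zeta, Delta, Epsilon, Beta, Gamma} → 266
  W (7, 2): covers {Eta, Delta, Beta} → 66
Maximum coverage at X: 500 jobs per month.

X, covering 500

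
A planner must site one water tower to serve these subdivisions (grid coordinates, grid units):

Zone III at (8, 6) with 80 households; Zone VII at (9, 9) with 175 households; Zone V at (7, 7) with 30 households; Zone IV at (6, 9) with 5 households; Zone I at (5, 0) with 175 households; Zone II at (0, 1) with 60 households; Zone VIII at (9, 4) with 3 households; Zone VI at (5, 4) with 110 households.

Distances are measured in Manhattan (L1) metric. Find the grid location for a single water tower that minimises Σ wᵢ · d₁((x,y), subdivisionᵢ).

(5, 4)

Manhattan distance separates: Σwᵢ(|x−xᵢ|+|y−yᵢ|) = Σwᵢ|x−xᵢ| + Σwᵢ|y−yᵢ|, so x and y are optimised independently as 1-D weighted medians.
Total weight W = 638; half = 319.
x-coordinate, sorted with cumulative weight:
  x=0 (Zone II, w=60) cum 60
  x=5 (Zone I, w=175) cum 235
  x=5 (Zone VI, w=110) cum 345  ← median
  x=6 (Zone IV, w=5) cum 350
  x=7 (Zone V, w=30) cum 380
  x=8 (Zone III, w=80) cum 460
  x=9 (Zone VII, w=175) cum 635
  x=9 (Zone VIII, w=3) cum 638
⇒ x* = 5
y-coordinate, sorted with cumulative weight:
  y=0 (Zone I, w=175) cum 175
  y=1 (Zone II, w=60) cum 235
  y=4 (Zone VIII, w=3) cum 238
  y=4 (Zone VI, w=110) cum 348  ← median
  y=6 (Zone III, w=80) cum 428
  y=7 (Zone V, w=30) cum 458
  y=9 (Zone VII, w=175) cum 633
  y=9 (Zone IV, w=5) cum 638
⇒ y* = 4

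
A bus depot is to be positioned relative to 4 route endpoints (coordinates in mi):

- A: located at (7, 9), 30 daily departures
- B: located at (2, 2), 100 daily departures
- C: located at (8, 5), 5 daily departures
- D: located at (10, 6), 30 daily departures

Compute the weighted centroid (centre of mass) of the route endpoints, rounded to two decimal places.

(4.55, 4.09)

The minimiser of Σwᵢ‖p−pᵢ‖² is the weighted centroid p* = (Σwᵢpᵢ)/(Σwᵢ).
Σwᵢ = 165.
Σwᵢxᵢ = 30·7 + 100·2 + 5·8 + 30·10 = 750.
Σwᵢyᵢ = 30·9 + 100·2 + 5·5 + 30·6 = 675.
x* = 750/165 = 4.55, y* = 675/165 = 4.09.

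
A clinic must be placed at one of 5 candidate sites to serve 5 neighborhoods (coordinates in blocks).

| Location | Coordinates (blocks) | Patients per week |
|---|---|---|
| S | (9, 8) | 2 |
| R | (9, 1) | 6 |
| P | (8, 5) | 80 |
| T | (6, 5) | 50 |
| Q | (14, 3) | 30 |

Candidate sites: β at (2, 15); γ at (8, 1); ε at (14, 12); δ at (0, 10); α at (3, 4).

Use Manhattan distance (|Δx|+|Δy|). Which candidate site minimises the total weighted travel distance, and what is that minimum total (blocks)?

Total weighted distance at each candidate:
  β (2, 15): total = 2854
  γ (8, 1): total = 882
  ε (14, 12): total = 2174
  δ (0, 10): total = 2350
  α (3, 4): total = 1114
Minimum is at γ with total 882 blocks.

γ, total 882 blocks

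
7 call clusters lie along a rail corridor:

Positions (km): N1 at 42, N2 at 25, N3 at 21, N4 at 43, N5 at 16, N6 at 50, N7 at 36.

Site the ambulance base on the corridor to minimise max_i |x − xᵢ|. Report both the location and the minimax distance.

location 33, max distance 17

The 1-center on a line is the midpoint of the two extreme points: leftmost at 16, rightmost at 50.
Optimal location = (16 + 50)/2 = 33; maximum distance = (50 − 16)/2 = 17.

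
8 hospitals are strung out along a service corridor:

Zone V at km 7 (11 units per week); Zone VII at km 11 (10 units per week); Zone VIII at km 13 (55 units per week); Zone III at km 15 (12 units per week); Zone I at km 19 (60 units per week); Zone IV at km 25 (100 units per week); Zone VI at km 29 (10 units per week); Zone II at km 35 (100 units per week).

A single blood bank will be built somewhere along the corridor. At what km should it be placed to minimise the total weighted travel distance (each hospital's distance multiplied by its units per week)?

For a sum of weighted absolute distances on a line, the optimum is the weighted median (not the mean). Total weight W = 358; half-weight = 179.
Sort by position and accumulate weight:
  km 7 (Zone V, w=11) → cum 11
  km 11 (Zone VII, w=10) → cum 21
  km 13 (Zone VIII, w=55) → cum 76
  km 15 (Zone III, w=12) → cum 88
  km 19 (Zone I, w=60) → cum 148
  km 25 (Zone IV, w=100) → cum 248  ≥ 179 → median here
  km 29 (Zone VI, w=10) → cum 258
  km 35 (Zone II, w=100) → cum 358
Optimal location: km 25.

x = 25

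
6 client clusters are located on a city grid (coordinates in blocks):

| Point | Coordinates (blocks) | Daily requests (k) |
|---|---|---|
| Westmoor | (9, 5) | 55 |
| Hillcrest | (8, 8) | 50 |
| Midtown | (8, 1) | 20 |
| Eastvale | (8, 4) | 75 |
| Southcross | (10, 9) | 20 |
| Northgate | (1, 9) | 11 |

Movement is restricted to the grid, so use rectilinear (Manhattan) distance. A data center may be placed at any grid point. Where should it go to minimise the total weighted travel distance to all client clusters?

(8, 5)

Manhattan distance separates: Σwᵢ(|x−xᵢ|+|y−yᵢ|) = Σwᵢ|x−xᵢ| + Σwᵢ|y−yᵢ|, so x and y are optimised independently as 1-D weighted medians.
Total weight W = 231; half = 115.5.
x-coordinate, sorted with cumulative weight:
  x=1 (Northgate, w=11) cum 11
  x=8 (Hillcrest, w=50) cum 61
  x=8 (Midtown, w=20) cum 81
  x=8 (Eastvale, w=75) cum 156  ← median
  x=9 (Westmoor, w=55) cum 211
  x=10 (Southcross, w=20) cum 231
⇒ x* = 8
y-coordinate, sorted with cumulative weight:
  y=1 (Midtown, w=20) cum 20
  y=4 (Eastvale, w=75) cum 95
  y=5 (Westmoor, w=55) cum 150  ← median
  y=8 (Hillcrest, w=50) cum 200
  y=9 (Southcross, w=20) cum 220
  y=9 (Northgate, w=11) cum 231
⇒ y* = 5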